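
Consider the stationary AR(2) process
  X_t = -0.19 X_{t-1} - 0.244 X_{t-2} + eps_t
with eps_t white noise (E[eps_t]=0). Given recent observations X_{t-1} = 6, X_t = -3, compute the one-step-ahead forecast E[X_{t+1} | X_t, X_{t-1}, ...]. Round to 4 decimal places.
E[X_{t+1} \mid \mathcal F_t] = -0.8940

For an AR(p) model X_t = c + sum_i phi_i X_{t-i} + eps_t, the
one-step-ahead conditional mean is
  E[X_{t+1} | X_t, ...] = c + sum_i phi_i X_{t+1-i}.
Substitute known values:
  E[X_{t+1} | ...] = (-0.19) * (-3) + (-0.244) * (6)
                   = -0.8940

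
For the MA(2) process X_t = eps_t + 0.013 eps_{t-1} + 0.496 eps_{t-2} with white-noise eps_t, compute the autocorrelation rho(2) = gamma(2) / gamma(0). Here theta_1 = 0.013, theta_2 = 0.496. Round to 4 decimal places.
\rho(2) = 0.3980

For an MA(q) process with theta_0 = 1, the autocovariance is
  gamma(k) = sigma^2 * sum_{i=0..q-k} theta_i * theta_{i+k},
and rho(k) = gamma(k) / gamma(0). Sigma^2 cancels.
  numerator   = (1)*(0.496) = 0.496.
  denominator = (1)^2 + (0.013)^2 + (0.496)^2 = 1.246185.
  rho(2) = 0.496 / 1.246185 = 0.3980.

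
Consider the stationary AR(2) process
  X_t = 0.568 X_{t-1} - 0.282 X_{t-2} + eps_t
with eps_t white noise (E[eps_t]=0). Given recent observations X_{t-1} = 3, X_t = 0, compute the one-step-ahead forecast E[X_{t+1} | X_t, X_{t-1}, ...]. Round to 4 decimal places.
E[X_{t+1} \mid \mathcal F_t] = -0.8460

For an AR(p) model X_t = c + sum_i phi_i X_{t-i} + eps_t, the
one-step-ahead conditional mean is
  E[X_{t+1} | X_t, ...] = c + sum_i phi_i X_{t+1-i}.
Substitute known values:
  E[X_{t+1} | ...] = (0.568) * (0) + (-0.282) * (3)
                   = -0.8460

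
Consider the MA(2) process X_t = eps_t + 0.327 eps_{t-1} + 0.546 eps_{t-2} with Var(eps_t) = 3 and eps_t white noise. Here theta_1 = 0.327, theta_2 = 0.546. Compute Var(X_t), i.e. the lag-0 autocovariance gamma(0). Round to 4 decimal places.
\gamma(0) = 4.2151

For an MA(q) process X_t = eps_t + sum_i theta_i eps_{t-i} with
Var(eps_t) = sigma^2, the variance is
  gamma(0) = sigma^2 * (1 + sum_i theta_i^2).
  sum_i theta_i^2 = (0.327)^2 + (0.546)^2 = 0.106929 + 0.298116 = 0.405045.
  gamma(0) = 3 * (1 + 0.405045) = 3 * 1.405045 = 4.215135, which rounds to 4.2151.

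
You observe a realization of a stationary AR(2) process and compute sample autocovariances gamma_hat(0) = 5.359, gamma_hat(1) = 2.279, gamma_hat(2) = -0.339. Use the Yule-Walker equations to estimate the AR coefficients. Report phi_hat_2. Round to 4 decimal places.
\hat\phi_{2} = -0.2980

The Yule-Walker equations for an AR(p) process read, in matrix form,
  Gamma_p phi = r_p,   with   (Gamma_p)_{ij} = gamma(|i - j|),
                       (r_p)_i = gamma(i),   i,j = 1..p.
Substitute the sample gammas (Toeplitz matrix and right-hand side of size 2):
  Gamma_p = [[5.359, 2.279], [2.279, 5.359]]
  r_p     = [2.279, -0.339]
Written out:
  5.359 phi_1 + 2.279 phi_2 = 2.279
  2.279 phi_1 + 5.359 phi_2 = -0.339
Solve by Cramer's rule:
  det = gamma(0)^2 - gamma(1)^2 = (5.359)^2 - (2.279)^2 = 28.718881 - 5.193841 = 23.52504
  phi_hat_1 = [gamma(1) gamma(0) - gamma(1) gamma(2)] / det = [(2.279)(5.359) - (2.279)(-0.339)] / 23.52504 = 12.985742 / 23.52504 = 0.552
  phi_hat_2 = [gamma(0) gamma(2) - gamma(1)^2] / det = [(5.359)(-0.339) - (2.279)^2] / 23.52504 = -7.010542 / 23.52504 = -0.298
So phi_hat = [0.5520, -0.2980].
Therefore phi_hat_2 = -0.2980.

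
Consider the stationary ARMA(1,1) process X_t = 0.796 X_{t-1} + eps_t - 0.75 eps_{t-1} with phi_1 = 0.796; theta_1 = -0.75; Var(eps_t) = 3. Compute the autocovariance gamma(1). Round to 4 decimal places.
\gamma(1) = 0.1518

Multiply the model equation by X_{t-k} and take expectations. With theta_0 = psi_0 = 1 and psi_j the MA(infinity) weights, this gives
  gamma(k) - sum_i phi_i gamma(k-i) = c_k,
  c_k = sigma^2 * sum_{j=k..q} theta_j psi_{j-k}   (c_k = 0 for k > q),
using gamma(-m) = gamma(m).
psi-weights needed (psi_j = theta_j + sum_i phi_i psi_{j-i}):
  psi_1 = theta_1 + phi_1 = -0.75 + (0.796) = 0.046
Right-hand sides:
  c_0 = sigma^2 (1 + theta_1 psi_1) = 3 * (1 + (-0.75)(0.046)) = 3 * 0.9655 = 2.8965
  c_1 = sigma^2 theta_1 = 3 * (-0.75) = -2.25
  c_2 = 0
Equations for k = 0 and k = 1 (AR order 1):
  gamma(0) = phi_1 gamma(1) + c_0
  gamma(1) = phi_1 gamma(0) + c_1
Substituting the second into the first: gamma(0) (1 - phi_1^2) = c_0 + phi_1 c_1, so
  gamma(0) = (c_0 + phi_1 c_1) / (1 - phi_1^2) = (2.8965 + (0.796)(-2.25)) / (1 - (0.796)^2) = 1.1055 / 0.366384 = 3.017326.
  gamma(1) = phi_1 gamma(0) + c_1 = (0.796)(3.017326) + (-2.25) = 0.151792.
Therefore gamma(1) = 0.1518 (to 4 decimal places).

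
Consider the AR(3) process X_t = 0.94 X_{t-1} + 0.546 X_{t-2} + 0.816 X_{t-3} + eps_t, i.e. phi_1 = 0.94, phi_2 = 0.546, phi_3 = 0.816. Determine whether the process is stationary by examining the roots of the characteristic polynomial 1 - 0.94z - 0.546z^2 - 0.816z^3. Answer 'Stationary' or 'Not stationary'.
\text{Not stationary}

The AR(p) characteristic polynomial is P(z) = 1 - 0.94z - 0.546z^2 - 0.816z^3.
Stationarity requires all roots to lie outside the unit circle, i.e. |z| > 1 for every root.
Degree 3: look for a simple real root z0 first, then factor out (1 - z/z0) and solve the remaining quadratic.
Testing z0 = 0.625: P(0.625) = 1 + (-0.94)(0.625) + (-0.546)(0.625)^2 + (-0.816)(0.625)^3
  = 1 + (-0.5875) + (-0.213281) + (-0.199219) = 0.  So z_0 = 0.625 is a root, |z_0| = 0.625.
Divide out the factor (1 - 1.6 z) = (1 - z/z0) (since 1/z0 = 1.6):
  P(z) = (1 - 1.6 z)(1 + (0.66) z + (0.51) z^2)
  [check: z-coef 0.66 - (1.6) = -0.94; z^2-coef 0.51 - (1.6)(0.66) = -0.546; z^3-coef -(1.6)(0.51) = -0.816.]
Remaining roots from the quadratic factor 1 + (0.66) z + (0.51) z^2:
  Set 1 + (0.66) z + (0.51) z^2 = 0, i.e. a z^2 + b z + c = 0 with a = 0.51, b = 0.66, c = 1.
  Discriminant D = b^2 - 4ac = (0.66)^2 - 4*(0.51)*1 = 0.4356 - (2.04) = -1.6044.
  D < 0, so the roots are the complex-conjugate pair z = (-b +/- i sqrt(-D)) / (2a) = -0.6471 +/- 1.2418i.
  For a conjugate pair |z|^2 = z * conj(z) = (product of roots) = c/a = 1/(0.51) = 1.960784, so |z| = sqrt(1.960784) = 1.4003 for both roots.
Moduli of all roots: 0.6250, 1.4003, 1.4003.
All moduli strictly greater than 1? No.
Verdict: Not stationary.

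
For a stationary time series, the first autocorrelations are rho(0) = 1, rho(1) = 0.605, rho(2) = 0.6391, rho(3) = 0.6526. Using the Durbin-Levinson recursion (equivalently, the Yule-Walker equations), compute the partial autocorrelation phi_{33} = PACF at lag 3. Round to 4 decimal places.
\phi_{33} = 0.3329

The PACF at lag k is phi_{kk}, the last component of the solution
to the Yule-Walker system G_k phi = r_k where
  (G_k)_{ij} = rho(|i - j|), (r_k)_i = rho(i), i,j = 1..k.
Equivalently, Durbin-Levinson gives phi_{kk} iteratively:
  phi_{11} = rho(1)
  phi_{kk} = [rho(k) - sum_{j=1..k-1} phi_{k-1,j} rho(k-j)]
            / [1 - sum_{j=1..k-1} phi_{k-1,j} rho(j)],
  phi_{k,j} = phi_{k-1,j} - phi_{kk} phi_{k-1,k-j},  j = 1..k-1.
Step k = 1:
  phi_11 = rho(1) = 0.605.
Step k = 2:
  phi_22 = [rho(2) - phi_11 rho(1)] / [1 - phi_11 rho(1)] = [0.6391 - (0.605)(0.605)] / [1 - (0.605)(0.605)]
         = 0.273075 / 0.633975 = 0.430735.
  Update: phi_21 = phi_11 - phi_22 phi_11 = 0.605 - (0.430735)(0.605) = 0.344406.
Step k = 3:
  phi_33 = [rho(3) - phi_21 rho(2) - phi_22 rho(1)] / [1 - phi_21 rho(1) - phi_22 rho(2)]
    numerator   = 0.6526 - (0.344406)(0.6391) - (0.430735)(0.605) = 0.17189596
    denominator = 1 - (0.344406)(0.605) - (0.430735)(0.6391) = 0.51635214
  phi_33 = 0.17189596 / 0.51635214 = 0.3329.
Therefore phi_{33} = 0.3329.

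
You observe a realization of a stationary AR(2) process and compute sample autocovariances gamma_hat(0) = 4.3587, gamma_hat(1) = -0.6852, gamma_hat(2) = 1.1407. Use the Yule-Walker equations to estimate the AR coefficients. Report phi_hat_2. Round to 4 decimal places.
\hat\phi_{2} = 0.2430

The Yule-Walker equations for an AR(p) process read, in matrix form,
  Gamma_p phi = r_p,   with   (Gamma_p)_{ij} = gamma(|i - j|),
                       (r_p)_i = gamma(i),   i,j = 1..p.
Substitute the sample gammas (Toeplitz matrix and right-hand side of size 2):
  Gamma_p = [[4.3587, -0.6852], [-0.6852, 4.3587]]
  r_p     = [-0.6852, 1.1407]
Written out:
  4.3587 phi_1 - 0.6852 phi_2 = -0.6852
  -0.6852 phi_1 + 4.3587 phi_2 = 1.1407
Solve by Cramer's rule:
  det = gamma(0)^2 - gamma(1)^2 = (4.3587)^2 - (-0.6852)^2 = 18.99826569 - 0.46949904 = 18.52876665
  phi_hat_1 = [gamma(1) gamma(0) - gamma(1) gamma(2)] / det = [(-0.6852)(4.3587) - (-0.6852)(1.1407)] / 18.52876665 = -2.2049736 / 18.52876665 = -0.119
  phi_hat_2 = [gamma(0) gamma(2) - gamma(1)^2] / det = [(4.3587)(1.1407) - (-0.6852)^2] / 18.52876665 = 4.50247005 / 18.52876665 = 0.243
So phi_hat = [-0.1190, 0.2430].
Therefore phi_hat_2 = 0.2430.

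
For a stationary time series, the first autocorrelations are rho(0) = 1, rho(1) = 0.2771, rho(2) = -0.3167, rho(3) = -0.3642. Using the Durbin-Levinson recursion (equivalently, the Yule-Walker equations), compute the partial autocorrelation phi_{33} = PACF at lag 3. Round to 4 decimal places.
\phi_{33} = -0.1601

The PACF at lag k is phi_{kk}, the last component of the solution
to the Yule-Walker system G_k phi = r_k where
  (G_k)_{ij} = rho(|i - j|), (r_k)_i = rho(i), i,j = 1..k.
Equivalently, Durbin-Levinson gives phi_{kk} iteratively:
  phi_{11} = rho(1)
  phi_{kk} = [rho(k) - sum_{j=1..k-1} phi_{k-1,j} rho(k-j)]
            / [1 - sum_{j=1..k-1} phi_{k-1,j} rho(j)],
  phi_{k,j} = phi_{k-1,j} - phi_{kk} phi_{k-1,k-j},  j = 1..k-1.
Step k = 1:
  phi_11 = rho(1) = 0.2771.
Step k = 2:
  phi_22 = [rho(2) - phi_11 rho(1)] / [1 - phi_11 rho(1)] = [-0.3167 - (0.2771)(0.2771)] / [1 - (0.2771)(0.2771)]
         = -0.39348441 / 0.92321559 = -0.426211.
  Update: phi_21 = phi_11 - phi_22 phi_11 = 0.2771 - (-0.426211)(0.2771) = 0.395203.
Step k = 3:
  phi_33 = [rho(3) - phi_21 rho(2) - phi_22 rho(1)] / [1 - phi_21 rho(1) - phi_22 rho(2)]
    numerator   = -0.3642 - (0.395203)(-0.3167) - (-0.426211)(0.2771) = -0.12093621
    denominator = 1 - (0.395203)(0.2771) - (-0.426211)(-0.3167) = 0.7555083
  phi_33 = -0.12093621 / 0.7555083 = -0.1601.
Therefore phi_{33} = -0.1601.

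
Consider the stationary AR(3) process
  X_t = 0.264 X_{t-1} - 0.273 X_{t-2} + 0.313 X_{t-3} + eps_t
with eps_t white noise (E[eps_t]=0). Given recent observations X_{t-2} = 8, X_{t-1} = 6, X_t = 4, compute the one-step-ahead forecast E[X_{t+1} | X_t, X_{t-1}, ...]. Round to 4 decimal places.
E[X_{t+1} \mid \mathcal F_t] = 1.9220

For an AR(p) model X_t = c + sum_i phi_i X_{t-i} + eps_t, the
one-step-ahead conditional mean is
  E[X_{t+1} | X_t, ...] = c + sum_i phi_i X_{t+1-i}.
Substitute known values:
  E[X_{t+1} | ...] = (0.264) * (4) + (-0.273) * (6) + (0.313) * (8)
                   = 1.9220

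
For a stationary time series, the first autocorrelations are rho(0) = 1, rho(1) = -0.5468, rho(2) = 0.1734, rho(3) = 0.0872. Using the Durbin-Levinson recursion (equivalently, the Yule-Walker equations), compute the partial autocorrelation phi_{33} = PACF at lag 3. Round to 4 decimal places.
\phi_{33} = 0.1489

The PACF at lag k is phi_{kk}, the last component of the solution
to the Yule-Walker system G_k phi = r_k where
  (G_k)_{ij} = rho(|i - j|), (r_k)_i = rho(i), i,j = 1..k.
Equivalently, Durbin-Levinson gives phi_{kk} iteratively:
  phi_{11} = rho(1)
  phi_{kk} = [rho(k) - sum_{j=1..k-1} phi_{k-1,j} rho(k-j)]
            / [1 - sum_{j=1..k-1} phi_{k-1,j} rho(j)],
  phi_{k,j} = phi_{k-1,j} - phi_{kk} phi_{k-1,k-j},  j = 1..k-1.
Step k = 1:
  phi_11 = rho(1) = -0.5468.
Step k = 2:
  phi_22 = [rho(2) - phi_11 rho(1)] / [1 - phi_11 rho(1)] = [0.1734 - (-0.5468)(-0.5468)] / [1 - (-0.5468)(-0.5468)]
         = -0.12559024 / 0.70100976 = -0.179156.
  Update: phi_21 = phi_11 - phi_22 phi_11 = -0.5468 - (-0.179156)(-0.5468) = -0.644763.
Step k = 3:
  phi_33 = [rho(3) - phi_21 rho(2) - phi_22 rho(1)] / [1 - phi_21 rho(1) - phi_22 rho(2)]
    numerator   = 0.0872 - (-0.644763)(0.1734) - (-0.179156)(-0.5468) = 0.10103923
    denominator = 1 - (-0.644763)(-0.5468) - (-0.179156)(0.1734) = 0.67850949
  phi_33 = 0.10103923 / 0.67850949 = 0.1489.
Therefore phi_{33} = 0.1489.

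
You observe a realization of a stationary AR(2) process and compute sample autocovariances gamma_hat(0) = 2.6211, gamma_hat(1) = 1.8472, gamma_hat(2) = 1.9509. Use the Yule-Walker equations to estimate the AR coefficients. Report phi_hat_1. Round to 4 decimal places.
\hat\phi_{1} = 0.3580

The Yule-Walker equations for an AR(p) process read, in matrix form,
  Gamma_p phi = r_p,   with   (Gamma_p)_{ij} = gamma(|i - j|),
                       (r_p)_i = gamma(i),   i,j = 1..p.
Substitute the sample gammas (Toeplitz matrix and right-hand side of size 2):
  Gamma_p = [[2.6211, 1.8472], [1.8472, 2.6211]]
  r_p     = [1.8472, 1.9509]
Written out:
  2.6211 phi_1 + 1.8472 phi_2 = 1.8472
  1.8472 phi_1 + 2.6211 phi_2 = 1.9509
Solve by Cramer's rule:
  det = gamma(0)^2 - gamma(1)^2 = (2.6211)^2 - (1.8472)^2 = 6.87016521 - 3.41214784 = 3.45801737
  phi_hat_1 = [gamma(1) gamma(0) - gamma(1) gamma(2)] / det = [(1.8472)(2.6211) - (1.8472)(1.9509)] / 3.45801737 = 1.23799344 / 3.45801737 = 0.358
  phi_hat_2 = [gamma(0) gamma(2) - gamma(1)^2] / det = [(2.6211)(1.9509) - (1.8472)^2] / 3.45801737 = 1.70135615 / 3.45801737 = 0.492
So phi_hat = [0.3580, 0.4920].
Therefore phi_hat_1 = 0.3580.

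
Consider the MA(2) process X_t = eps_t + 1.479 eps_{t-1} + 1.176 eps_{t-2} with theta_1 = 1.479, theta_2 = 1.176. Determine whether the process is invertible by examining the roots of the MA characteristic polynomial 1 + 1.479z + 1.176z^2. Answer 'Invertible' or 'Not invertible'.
\text{Not invertible}

The MA(q) characteristic polynomial is P(z) = 1 + 1.479z + 1.176z^2.
Invertibility requires all roots to lie outside the unit circle, i.e. |z| > 1 for every root.
Set 1 + (1.479) z + (1.176) z^2 = 0, i.e. a z^2 + b z + c = 0 with a = 1.176, b = 1.479, c = 1.
Discriminant D = b^2 - 4ac = (1.479)^2 - 4*(1.176)*1 = 2.187441 - (4.704) = -2.516559.
D < 0, so the roots are the complex-conjugate pair z = (-b +/- i sqrt(-D)) / (2a) = -0.6288 +/- 0.6745i.
For a conjugate pair |z|^2 = z * conj(z) = (product of roots) = c/a = 1/(1.176) = 0.85034, so |z| = sqrt(0.85034) = 0.9221 for both roots.
Moduli of all roots: 0.9221, 0.9221.
All moduli strictly greater than 1? No.
Verdict: Not invertible.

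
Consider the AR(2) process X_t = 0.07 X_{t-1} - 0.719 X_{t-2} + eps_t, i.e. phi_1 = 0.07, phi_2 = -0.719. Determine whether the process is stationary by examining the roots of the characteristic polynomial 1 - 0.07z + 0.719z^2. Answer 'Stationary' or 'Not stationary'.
\text{Stationary}

The AR(p) characteristic polynomial is P(z) = 1 - 0.07z + 0.719z^2.
Stationarity requires all roots to lie outside the unit circle, i.e. |z| > 1 for every root.
Set 1 + (-0.07) z + (0.719) z^2 = 0, i.e. a z^2 + b z + c = 0 with a = 0.719, b = -0.07, c = 1.
Discriminant D = b^2 - 4ac = (-0.07)^2 - 4*(0.719)*1 = 0.0049 - (2.876) = -2.8711.
D < 0, so the roots are the complex-conjugate pair z = (-b +/- i sqrt(-D)) / (2a) = 0.0487 +/- 1.1783i.
For a conjugate pair |z|^2 = z * conj(z) = (product of roots) = c/a = 1/(0.719) = 1.390821, so |z| = sqrt(1.390821) = 1.1793 for both roots.
Moduli of all roots: 1.1793, 1.1793.
All moduli strictly greater than 1? Yes.
Verdict: Stationary.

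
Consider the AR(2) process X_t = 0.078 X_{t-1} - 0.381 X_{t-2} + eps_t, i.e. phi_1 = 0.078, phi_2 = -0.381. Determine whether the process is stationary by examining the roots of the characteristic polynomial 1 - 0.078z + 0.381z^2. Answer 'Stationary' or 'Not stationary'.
\text{Stationary}

The AR(p) characteristic polynomial is P(z) = 1 - 0.078z + 0.381z^2.
Stationarity requires all roots to lie outside the unit circle, i.e. |z| > 1 for every root.
Set 1 + (-0.078) z + (0.381) z^2 = 0, i.e. a z^2 + b z + c = 0 with a = 0.381, b = -0.078, c = 1.
Discriminant D = b^2 - 4ac = (-0.078)^2 - 4*(0.381)*1 = 0.006084 - (1.524) = -1.517916.
D < 0, so the roots are the complex-conjugate pair z = (-b +/- i sqrt(-D)) / (2a) = 0.1024 +/- 1.6168i.
For a conjugate pair |z|^2 = z * conj(z) = (product of roots) = c/a = 1/(0.381) = 2.624672, so |z| = sqrt(2.624672) = 1.6201 for both roots.
Moduli of all roots: 1.6201, 1.6201.
All moduli strictly greater than 1? Yes.
Verdict: Stationary.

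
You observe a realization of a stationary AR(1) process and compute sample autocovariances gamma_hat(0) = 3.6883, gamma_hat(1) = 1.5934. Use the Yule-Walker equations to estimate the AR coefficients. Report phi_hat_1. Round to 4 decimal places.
\hat\phi_{1} = 0.4320

The Yule-Walker equations for an AR(p) process read, in matrix form,
  Gamma_p phi = r_p,   with   (Gamma_p)_{ij} = gamma(|i - j|),
                       (r_p)_i = gamma(i),   i,j = 1..p.
Substitute the sample gammas (Toeplitz matrix and right-hand side of size 1):
  Gamma_p = [[3.6883]]
  r_p     = [1.5934]
With p = 1 this is the single equation gamma(0) phi_1 = gamma(1):
  phi_hat_1 = gamma(1) / gamma(0) = 1.5934 / 3.6883 = 0.4320.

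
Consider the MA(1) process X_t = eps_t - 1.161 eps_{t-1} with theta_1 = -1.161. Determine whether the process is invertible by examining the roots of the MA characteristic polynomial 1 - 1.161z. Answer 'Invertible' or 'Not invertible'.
\text{Not invertible}

The MA(q) characteristic polynomial is P(z) = 1 - 1.161z.
Invertibility requires all roots to lie outside the unit circle, i.e. |z| > 1 for every root.
This is linear in z: 1 + (-1.161) z = 0  =>  z = -1/(-1.161) = 0.861326,  |z| = 0.861326.
Moduli of all roots: 0.8613.
All moduli strictly greater than 1? No.
Verdict: Not invertible.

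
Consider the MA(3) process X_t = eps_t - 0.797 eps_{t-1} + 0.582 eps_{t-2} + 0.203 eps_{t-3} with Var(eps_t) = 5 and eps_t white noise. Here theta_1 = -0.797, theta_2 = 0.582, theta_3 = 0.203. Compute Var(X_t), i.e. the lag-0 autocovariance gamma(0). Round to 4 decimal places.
\gamma(0) = 10.0757

For an MA(q) process X_t = eps_t + sum_i theta_i eps_{t-i} with
Var(eps_t) = sigma^2, the variance is
  gamma(0) = sigma^2 * (1 + sum_i theta_i^2).
  sum_i theta_i^2 = (-0.797)^2 + (0.582)^2 + (0.203)^2 = 0.635209 + 0.338724 + 0.041209 = 1.015142.
  gamma(0) = 5 * (1 + 1.015142) = 5 * 2.015142 = 10.07571, which rounds to 10.0757.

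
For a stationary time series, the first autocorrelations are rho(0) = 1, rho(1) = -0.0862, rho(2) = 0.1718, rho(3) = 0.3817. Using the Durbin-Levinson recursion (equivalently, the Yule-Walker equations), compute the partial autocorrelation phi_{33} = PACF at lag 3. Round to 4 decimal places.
\phi_{33} = 0.4230

The PACF at lag k is phi_{kk}, the last component of the solution
to the Yule-Walker system G_k phi = r_k where
  (G_k)_{ij} = rho(|i - j|), (r_k)_i = rho(i), i,j = 1..k.
Equivalently, Durbin-Levinson gives phi_{kk} iteratively:
  phi_{11} = rho(1)
  phi_{kk} = [rho(k) - sum_{j=1..k-1} phi_{k-1,j} rho(k-j)]
            / [1 - sum_{j=1..k-1} phi_{k-1,j} rho(j)],
  phi_{k,j} = phi_{k-1,j} - phi_{kk} phi_{k-1,k-j},  j = 1..k-1.
Step k = 1:
  phi_11 = rho(1) = -0.0862.
Step k = 2:
  phi_22 = [rho(2) - phi_11 rho(1)] / [1 - phi_11 rho(1)] = [0.1718 - (-0.0862)(-0.0862)] / [1 - (-0.0862)(-0.0862)]
         = 0.16436956 / 0.99256956 = 0.1656.
  Update: phi_21 = phi_11 - phi_22 phi_11 = -0.0862 - (0.1656)(-0.0862) = -0.071925.
Step k = 3:
  phi_33 = [rho(3) - phi_21 rho(2) - phi_22 rho(1)] / [1 - phi_21 rho(1) - phi_22 rho(2)]
    numerator   = 0.3817 - (-0.071925)(0.1718) - (0.1656)(-0.0862) = 0.40833149
    denominator = 1 - (-0.071925)(-0.0862) - (0.1656)(0.1718) = 0.96534995
  phi_33 = 0.40833149 / 0.96534995 = 0.423.
Therefore phi_{33} = 0.4230.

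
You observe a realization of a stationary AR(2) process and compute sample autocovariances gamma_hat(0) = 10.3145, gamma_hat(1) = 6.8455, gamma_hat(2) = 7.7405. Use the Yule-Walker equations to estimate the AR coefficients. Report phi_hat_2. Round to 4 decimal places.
\hat\phi_{2} = 0.5540

The Yule-Walker equations for an AR(p) process read, in matrix form,
  Gamma_p phi = r_p,   with   (Gamma_p)_{ij} = gamma(|i - j|),
                       (r_p)_i = gamma(i),   i,j = 1..p.
Substitute the sample gammas (Toeplitz matrix and right-hand side of size 2):
  Gamma_p = [[10.3145, 6.8455], [6.8455, 10.3145]]
  r_p     = [6.8455, 7.7405]
Written out:
  10.3145 phi_1 + 6.8455 phi_2 = 6.8455
  6.8455 phi_1 + 10.3145 phi_2 = 7.7405
Solve by Cramer's rule:
  det = gamma(0)^2 - gamma(1)^2 = (10.3145)^2 - (6.8455)^2 = 106.38891025 - 46.86087025 = 59.52804
  phi_hat_1 = [gamma(1) gamma(0) - gamma(1) gamma(2)] / det = [(6.8455)(10.3145) - (6.8455)(7.7405)] / 59.52804 = 17.620317 / 59.52804 = 0.296
  phi_hat_2 = [gamma(0) gamma(2) - gamma(1)^2] / det = [(10.3145)(7.7405) - (6.8455)^2] / 59.52804 = 32.978517 / 59.52804 = 0.554
So phi_hat = [0.2960, 0.5540].
Therefore phi_hat_2 = 0.5540.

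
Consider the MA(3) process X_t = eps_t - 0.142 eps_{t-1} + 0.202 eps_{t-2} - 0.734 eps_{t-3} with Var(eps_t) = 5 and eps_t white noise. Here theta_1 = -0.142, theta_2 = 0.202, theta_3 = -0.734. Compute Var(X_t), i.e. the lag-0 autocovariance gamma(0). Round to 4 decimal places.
\gamma(0) = 7.9986

For an MA(q) process X_t = eps_t + sum_i theta_i eps_{t-i} with
Var(eps_t) = sigma^2, the variance is
  gamma(0) = sigma^2 * (1 + sum_i theta_i^2).
  sum_i theta_i^2 = (-0.142)^2 + (0.202)^2 + (-0.734)^2 = 0.020164 + 0.040804 + 0.538756 = 0.599724.
  gamma(0) = 5 * (1 + 0.599724) = 5 * 1.599724 = 7.99862, which rounds to 7.9986.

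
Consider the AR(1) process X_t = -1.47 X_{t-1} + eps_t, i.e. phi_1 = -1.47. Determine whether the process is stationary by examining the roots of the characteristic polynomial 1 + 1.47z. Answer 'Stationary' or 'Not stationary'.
\text{Not stationary}

The AR(p) characteristic polynomial is P(z) = 1 + 1.47z.
Stationarity requires all roots to lie outside the unit circle, i.e. |z| > 1 for every root.
This is linear in z: 1 + (1.47) z = 0  =>  z = -1/(1.47) = -0.680272,  |z| = 0.680272.
Moduli of all roots: 0.6803.
All moduli strictly greater than 1? No.
Verdict: Not stationary.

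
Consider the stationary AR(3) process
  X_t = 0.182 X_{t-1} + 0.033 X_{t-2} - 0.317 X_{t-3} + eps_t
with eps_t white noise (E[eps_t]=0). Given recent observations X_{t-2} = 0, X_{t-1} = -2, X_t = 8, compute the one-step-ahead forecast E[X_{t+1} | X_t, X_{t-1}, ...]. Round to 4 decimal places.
E[X_{t+1} \mid \mathcal F_t] = 1.3900

For an AR(p) model X_t = c + sum_i phi_i X_{t-i} + eps_t, the
one-step-ahead conditional mean is
  E[X_{t+1} | X_t, ...] = c + sum_i phi_i X_{t+1-i}.
Substitute known values:
  E[X_{t+1} | ...] = (0.182) * (8) + (0.033) * (-2) + (-0.317) * (0)
                   = 1.3900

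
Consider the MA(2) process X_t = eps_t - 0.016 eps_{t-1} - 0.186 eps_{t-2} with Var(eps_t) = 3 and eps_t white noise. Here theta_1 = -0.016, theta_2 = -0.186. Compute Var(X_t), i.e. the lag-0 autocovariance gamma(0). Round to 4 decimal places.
\gamma(0) = 3.1046

For an MA(q) process X_t = eps_t + sum_i theta_i eps_{t-i} with
Var(eps_t) = sigma^2, the variance is
  gamma(0) = sigma^2 * (1 + sum_i theta_i^2).
  sum_i theta_i^2 = (-0.016)^2 + (-0.186)^2 = 0.000256 + 0.034596 = 0.034852.
  gamma(0) = 3 * (1 + 0.034852) = 3 * 1.034852 = 3.104556, which rounds to 3.1046.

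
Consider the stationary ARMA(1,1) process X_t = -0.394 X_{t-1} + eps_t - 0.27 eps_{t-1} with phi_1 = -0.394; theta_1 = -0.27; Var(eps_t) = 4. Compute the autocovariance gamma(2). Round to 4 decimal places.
\gamma(2) = 1.3705

Multiply the model equation by X_{t-k} and take expectations. With theta_0 = psi_0 = 1 and psi_j the MA(infinity) weights, this gives
  gamma(k) - sum_i phi_i gamma(k-i) = c_k,
  c_k = sigma^2 * sum_{j=k..q} theta_j psi_{j-k}   (c_k = 0 for k > q),
using gamma(-m) = gamma(m).
psi-weights needed (psi_j = theta_j + sum_i phi_i psi_{j-i}):
  psi_1 = theta_1 + phi_1 = -0.27 + (-0.394) = -0.664
Right-hand sides:
  c_0 = sigma^2 (1 + theta_1 psi_1) = 4 * (1 + (-0.27)(-0.664)) = 4 * 1.17928 = 4.71712
  c_1 = sigma^2 theta_1 = 4 * (-0.27) = -1.08
  c_2 = 0
Equations for k = 0 and k = 1 (AR order 1):
  gamma(0) = phi_1 gamma(1) + c_0
  gamma(1) = phi_1 gamma(0) + c_1
Substituting the second into the first: gamma(0) (1 - phi_1^2) = c_0 + phi_1 c_1, so
  gamma(0) = (c_0 + phi_1 c_1) / (1 - phi_1^2) = (4.71712 + (-0.394)(-1.08)) / (1 - (-0.394)^2) = 5.14264 / 0.844764 = 6.087665.
  gamma(1) = phi_1 gamma(0) + c_1 = (-0.394)(6.087665) + (-1.08) = -3.47854.
For k = 2 (> q): gamma(2) = phi_1 gamma(1) = (-0.394)(-3.47854) = 1.370545.
Therefore gamma(2) = 1.3705 (to 4 decimal places).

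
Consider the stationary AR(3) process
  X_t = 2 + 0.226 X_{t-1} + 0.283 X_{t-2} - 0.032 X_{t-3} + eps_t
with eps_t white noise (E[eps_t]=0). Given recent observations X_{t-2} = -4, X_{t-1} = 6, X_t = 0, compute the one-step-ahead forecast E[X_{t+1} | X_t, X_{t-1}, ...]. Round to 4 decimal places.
E[X_{t+1} \mid \mathcal F_t] = 3.8260

For an AR(p) model X_t = c + sum_i phi_i X_{t-i} + eps_t, the
one-step-ahead conditional mean is
  E[X_{t+1} | X_t, ...] = c + sum_i phi_i X_{t+1-i}.
Substitute known values:
  E[X_{t+1} | ...] = 2 + (0.226) * (0) + (0.283) * (6) + (-0.032) * (-4)
                   = 3.8260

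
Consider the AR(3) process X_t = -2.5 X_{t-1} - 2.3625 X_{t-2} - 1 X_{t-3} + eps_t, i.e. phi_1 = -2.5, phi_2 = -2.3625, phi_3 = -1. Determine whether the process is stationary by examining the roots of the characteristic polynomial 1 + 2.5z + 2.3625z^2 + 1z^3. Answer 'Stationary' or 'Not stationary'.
\text{Not stationary}

The AR(p) characteristic polynomial is P(z) = 1 + 2.5z + 2.3625z^2 + 1z^3.
Stationarity requires all roots to lie outside the unit circle, i.e. |z| > 1 for every root.
Degree 3: look for a simple real root z0 first, then factor out (1 - z/z0) and solve the remaining quadratic.
Testing z0 = -0.8: P(-0.8) = 1 + (2.5)(-0.8) + (2.3625)(-0.8)^2 + (1)(-0.8)^3
  = 1 + (-2) + (1.512) + (-0.512) = 0.  So z_0 = -0.8 is a root, |z_0| = 0.8.
Divide out the factor (1 + 1.25 z) = (1 - z/z0) (since 1/z0 = -1.25):
  P(z) = (1 + 1.25 z)(1 + (1.25) z + (0.8) z^2)
  [check: z-coef 1.25 - (-1.25) = 2.5; z^2-coef 0.8 - (-1.25)(1.25) = 2.3625; z^3-coef -(-1.25)(0.8) = 1.]
Remaining roots from the quadratic factor 1 + (1.25) z + (0.8) z^2:
  Set 1 + (1.25) z + (0.8) z^2 = 0, i.e. a z^2 + b z + c = 0 with a = 0.8, b = 1.25, c = 1.
  Discriminant D = b^2 - 4ac = (1.25)^2 - 4*(0.8)*1 = 1.5625 - (3.2) = -1.6375.
  D < 0, so the roots are the complex-conjugate pair z = (-b +/- i sqrt(-D)) / (2a) = -0.7812 +/- 0.7998i.
  For a conjugate pair |z|^2 = z * conj(z) = (product of roots) = c/a = 1/(0.8) = 1.25, so |z| = sqrt(1.25) = 1.118 for both roots.
Moduli of all roots: 0.8000, 1.1180, 1.1180.
All moduli strictly greater than 1? No.
Verdict: Not stationary.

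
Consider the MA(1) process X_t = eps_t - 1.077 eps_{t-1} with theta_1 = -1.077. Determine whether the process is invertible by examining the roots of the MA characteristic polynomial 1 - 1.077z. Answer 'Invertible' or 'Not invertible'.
\text{Not invertible}

The MA(q) characteristic polynomial is P(z) = 1 - 1.077z.
Invertibility requires all roots to lie outside the unit circle, i.e. |z| > 1 for every root.
This is linear in z: 1 + (-1.077) z = 0  =>  z = -1/(-1.077) = 0.928505,  |z| = 0.928505.
Moduli of all roots: 0.9285.
All moduli strictly greater than 1? No.
Verdict: Not invertible.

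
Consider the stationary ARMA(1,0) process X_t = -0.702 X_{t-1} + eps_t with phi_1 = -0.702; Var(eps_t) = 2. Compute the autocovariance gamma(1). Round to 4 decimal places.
\gamma(1) = -2.7682

Multiply the model equation by X_{t-k} and take expectations. With theta_0 = psi_0 = 1 and psi_j the MA(infinity) weights, this gives
  gamma(k) - sum_i phi_i gamma(k-i) = c_k,
  c_k = sigma^2 * sum_{j=k..q} theta_j psi_{j-k}   (c_k = 0 for k > q),
using gamma(-m) = gamma(m).
Pure AR (q = 0): c_0 = sigma^2 = 2, c_k = 0 for k >= 1.
Equations for k = 0 and k = 1 (AR order 1):
  gamma(0) = phi_1 gamma(1) + c_0
  gamma(1) = phi_1 gamma(0) + c_1
Substituting the second into the first: gamma(0) (1 - phi_1^2) = c_0 + phi_1 c_1, so
  gamma(0) = c_0 / (1 - phi_1^2) = 2 / (1 - (-0.702)^2) = 2 / 0.507196 = 3.943249.
  gamma(1) = phi_1 gamma(0) = (-0.702)(3.943249) = -2.768161.
Therefore gamma(1) = -2.7682 (to 4 decimal places).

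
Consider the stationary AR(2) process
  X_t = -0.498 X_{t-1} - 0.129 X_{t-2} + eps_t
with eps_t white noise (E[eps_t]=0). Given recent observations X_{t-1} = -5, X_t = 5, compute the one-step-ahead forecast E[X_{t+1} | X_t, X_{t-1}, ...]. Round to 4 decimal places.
E[X_{t+1} \mid \mathcal F_t] = -1.8450

For an AR(p) model X_t = c + sum_i phi_i X_{t-i} + eps_t, the
one-step-ahead conditional mean is
  E[X_{t+1} | X_t, ...] = c + sum_i phi_i X_{t+1-i}.
Substitute known values:
  E[X_{t+1} | ...] = (-0.498) * (5) + (-0.129) * (-5)
                   = -1.8450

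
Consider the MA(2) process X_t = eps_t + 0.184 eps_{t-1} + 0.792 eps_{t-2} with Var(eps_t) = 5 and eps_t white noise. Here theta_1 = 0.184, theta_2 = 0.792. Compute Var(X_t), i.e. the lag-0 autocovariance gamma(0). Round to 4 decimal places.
\gamma(0) = 8.3056

For an MA(q) process X_t = eps_t + sum_i theta_i eps_{t-i} with
Var(eps_t) = sigma^2, the variance is
  gamma(0) = sigma^2 * (1 + sum_i theta_i^2).
  sum_i theta_i^2 = (0.184)^2 + (0.792)^2 = 0.033856 + 0.627264 = 0.66112.
  gamma(0) = 5 * (1 + 0.66112) = 5 * 1.66112 = 8.3056.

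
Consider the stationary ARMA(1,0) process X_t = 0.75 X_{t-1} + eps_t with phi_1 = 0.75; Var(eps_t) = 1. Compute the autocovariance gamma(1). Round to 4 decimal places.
\gamma(1) = 1.7143

Multiply the model equation by X_{t-k} and take expectations. With theta_0 = psi_0 = 1 and psi_j the MA(infinity) weights, this gives
  gamma(k) - sum_i phi_i gamma(k-i) = c_k,
  c_k = sigma^2 * sum_{j=k..q} theta_j psi_{j-k}   (c_k = 0 for k > q),
using gamma(-m) = gamma(m).
Pure AR (q = 0): c_0 = sigma^2 = 1, c_k = 0 for k >= 1.
Equations for k = 0 and k = 1 (AR order 1):
  gamma(0) = phi_1 gamma(1) + c_0
  gamma(1) = phi_1 gamma(0) + c_1
Substituting the second into the first: gamma(0) (1 - phi_1^2) = c_0 + phi_1 c_1, so
  gamma(0) = c_0 / (1 - phi_1^2) = 1 / (1 - (0.75)^2) = 1 / 0.4375 = 2.285714.
  gamma(1) = phi_1 gamma(0) = (0.75)(2.285714) = 1.714286.
Therefore gamma(1) = 1.7143 (to 4 decimal places).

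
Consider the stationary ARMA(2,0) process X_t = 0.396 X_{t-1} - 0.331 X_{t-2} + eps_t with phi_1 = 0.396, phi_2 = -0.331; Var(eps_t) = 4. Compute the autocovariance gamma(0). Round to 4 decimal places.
\gamma(0) = 4.9284

Multiply the model equation by X_{t-k} and take expectations. With theta_0 = psi_0 = 1 and psi_j the MA(infinity) weights, this gives
  gamma(k) - sum_i phi_i gamma(k-i) = c_k,
  c_k = sigma^2 * sum_{j=k..q} theta_j psi_{j-k}   (c_k = 0 for k > q),
using gamma(-m) = gamma(m).
Pure AR (q = 0): c_0 = sigma^2 = 4, c_k = 0 for k >= 1.
Equations for k = 0, 1, 2 (AR order 2, c_2 = 0):
  (E0) gamma(0) = phi_1 gamma(1) + phi_2 gamma(2) + c_0
  (E1) gamma(1) = phi_1 gamma(0) + phi_2 gamma(1) + c_1
  (E2) gamma(2) = phi_1 gamma(1) + phi_2 gamma(0)
From (E1): gamma(1) = A gamma(0) + B with
  A = phi_1 / (1 - phi_2) = 0.396 / 1.331 = 0.297521,   B = c_1 / (1 - phi_2) = 0 / 1.331 = 0.
Insert (E2) into (E0): gamma(0) (1 - phi_2^2) = phi_1 (1 + phi_2) gamma(1) + c_0.
  phi_1 (1 + phi_2) = (0.396)(0.669) = 0.264924,   1 - phi_2^2 = 0.890439.
Replace gamma(1) by A gamma(0) + B and collect gamma(0):
  gamma(0) [0.890439 - (0.264924)(0.297521)] = c_0 = 4
  gamma(0) * 0.811619 = 4
  gamma(0) = 4 / 0.811619 = 4.928423.
Therefore gamma(0) = 4.9284 (to 4 decimal places).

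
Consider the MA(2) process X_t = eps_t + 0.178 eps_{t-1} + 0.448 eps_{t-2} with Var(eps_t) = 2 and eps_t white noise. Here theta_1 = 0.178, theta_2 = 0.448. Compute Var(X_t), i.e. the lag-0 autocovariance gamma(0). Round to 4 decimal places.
\gamma(0) = 2.4648

For an MA(q) process X_t = eps_t + sum_i theta_i eps_{t-i} with
Var(eps_t) = sigma^2, the variance is
  gamma(0) = sigma^2 * (1 + sum_i theta_i^2).
  sum_i theta_i^2 = (0.178)^2 + (0.448)^2 = 0.031684 + 0.200704 = 0.232388.
  gamma(0) = 2 * (1 + 0.232388) = 2 * 1.232388 = 2.464776, which rounds to 2.4648.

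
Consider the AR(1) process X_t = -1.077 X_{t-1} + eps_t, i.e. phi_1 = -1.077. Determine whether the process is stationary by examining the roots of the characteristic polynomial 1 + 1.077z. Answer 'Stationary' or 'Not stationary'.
\text{Not stationary}

The AR(p) characteristic polynomial is P(z) = 1 + 1.077z.
Stationarity requires all roots to lie outside the unit circle, i.e. |z| > 1 for every root.
This is linear in z: 1 + (1.077) z = 0  =>  z = -1/(1.077) = -0.928505,  |z| = 0.928505.
Moduli of all roots: 0.9285.
All moduli strictly greater than 1? No.
Verdict: Not stationary.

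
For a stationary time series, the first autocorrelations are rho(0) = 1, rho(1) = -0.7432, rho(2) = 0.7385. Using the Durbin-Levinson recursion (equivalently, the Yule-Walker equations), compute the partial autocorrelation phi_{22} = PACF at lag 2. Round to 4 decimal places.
\phi_{22} = 0.4158

The PACF at lag k is phi_{kk}, the last component of the solution
to the Yule-Walker system G_k phi = r_k where
  (G_k)_{ij} = rho(|i - j|), (r_k)_i = rho(i), i,j = 1..k.
Equivalently, Durbin-Levinson gives phi_{kk} iteratively:
  phi_{11} = rho(1)
  phi_{kk} = [rho(k) - sum_{j=1..k-1} phi_{k-1,j} rho(k-j)]
            / [1 - sum_{j=1..k-1} phi_{k-1,j} rho(j)],
  phi_{k,j} = phi_{k-1,j} - phi_{kk} phi_{k-1,k-j},  j = 1..k-1.
Step k = 1:
  phi_11 = rho(1) = -0.7432.
Step k = 2:
  phi_22 = [rho(2) - phi_11 rho(1)] / [1 - phi_11 rho(1)] = [0.7385 - (-0.7432)(-0.7432)] / [1 - (-0.7432)(-0.7432)]
         = 0.18615376 / 0.44765376 = 0.4158.
Therefore phi_{22} = 0.4158.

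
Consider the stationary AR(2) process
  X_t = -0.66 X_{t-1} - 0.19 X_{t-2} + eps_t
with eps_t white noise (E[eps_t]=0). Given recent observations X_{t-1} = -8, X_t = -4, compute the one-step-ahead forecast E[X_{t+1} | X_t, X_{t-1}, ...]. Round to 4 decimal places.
E[X_{t+1} \mid \mathcal F_t] = 4.1600

For an AR(p) model X_t = c + sum_i phi_i X_{t-i} + eps_t, the
one-step-ahead conditional mean is
  E[X_{t+1} | X_t, ...] = c + sum_i phi_i X_{t+1-i}.
Substitute known values:
  E[X_{t+1} | ...] = (-0.66) * (-4) + (-0.19) * (-8)
                   = 4.1600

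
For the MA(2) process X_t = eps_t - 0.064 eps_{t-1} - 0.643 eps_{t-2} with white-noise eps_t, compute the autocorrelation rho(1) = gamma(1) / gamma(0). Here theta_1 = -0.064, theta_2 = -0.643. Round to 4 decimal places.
\rho(1) = -0.0161

For an MA(q) process with theta_0 = 1, the autocovariance is
  gamma(k) = sigma^2 * sum_{i=0..q-k} theta_i * theta_{i+k},
and rho(k) = gamma(k) / gamma(0). Sigma^2 cancels.
  numerator   = (1)*(-0.064) + (-0.064)*(-0.643) = -0.022848.
  denominator = (1)^2 + (-0.064)^2 + (-0.643)^2 = 1.417545.
  rho(1) = -0.022848 / 1.417545 = -0.0161.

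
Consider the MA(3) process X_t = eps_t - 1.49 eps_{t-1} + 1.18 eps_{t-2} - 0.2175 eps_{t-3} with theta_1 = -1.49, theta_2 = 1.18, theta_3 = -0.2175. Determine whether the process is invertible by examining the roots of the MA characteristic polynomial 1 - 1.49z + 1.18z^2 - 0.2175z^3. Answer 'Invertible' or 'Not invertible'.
\text{Invertible}

The MA(q) characteristic polynomial is P(z) = 1 - 1.49z + 1.18z^2 - 0.2175z^3.
Invertibility requires all roots to lie outside the unit circle, i.e. |z| > 1 for every root.
Degree 3: look for a simple real root z0 first, then factor out (1 - z/z0) and solve the remaining quadratic.
Testing z0 = 4: P(4) = 1 + (-1.49)(4) + (1.18)(4)^2 + (-0.2175)(4)^3
  = 1 + (-5.96) + (18.88) + (-13.92) = 0.  So z_0 = 4 is a root, |z_0| = 4.
Divide out the factor (1 - 0.25 z) = (1 - z/z0) (since 1/z0 = 0.25):
  P(z) = (1 - 0.25 z)(1 + (-1.24) z + (0.87) z^2)
  [check: z-coef -1.24 - (0.25) = -1.49; z^2-coef 0.87 - (0.25)(-1.24) = 1.18; z^3-coef -(0.25)(0.87) = -0.2175.]
Remaining roots from the quadratic factor 1 + (-1.24) z + (0.87) z^2:
  Set 1 + (-1.24) z + (0.87) z^2 = 0, i.e. a z^2 + b z + c = 0 with a = 0.87, b = -1.24, c = 1.
  Discriminant D = b^2 - 4ac = (-1.24)^2 - 4*(0.87)*1 = 1.5376 - (3.48) = -1.9424.
  D < 0, so the roots are the complex-conjugate pair z = (-b +/- i sqrt(-D)) / (2a) = 0.7126 +/- 0.801i.
  For a conjugate pair |z|^2 = z * conj(z) = (product of roots) = c/a = 1/(0.87) = 1.149425, so |z| = sqrt(1.149425) = 1.0721 for both roots.
Moduli of all roots: 4.0000, 1.0721, 1.0721.
All moduli strictly greater than 1? Yes.
Verdict: Invertible.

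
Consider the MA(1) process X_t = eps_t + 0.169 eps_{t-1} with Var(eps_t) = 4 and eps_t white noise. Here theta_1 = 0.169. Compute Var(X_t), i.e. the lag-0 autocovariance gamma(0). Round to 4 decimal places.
\gamma(0) = 4.1142

For an MA(q) process X_t = eps_t + sum_i theta_i eps_{t-i} with
Var(eps_t) = sigma^2, the variance is
  gamma(0) = sigma^2 * (1 + sum_i theta_i^2).
  sum_i theta_i^2 = (0.169)^2 = 0.028561.
  gamma(0) = 4 * (1 + 0.028561) = 4 * 1.028561 = 4.114244, which rounds to 4.1142.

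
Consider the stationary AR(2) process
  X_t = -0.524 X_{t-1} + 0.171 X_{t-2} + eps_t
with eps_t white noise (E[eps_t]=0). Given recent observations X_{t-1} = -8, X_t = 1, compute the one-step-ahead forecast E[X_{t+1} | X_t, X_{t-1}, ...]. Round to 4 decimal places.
E[X_{t+1} \mid \mathcal F_t] = -1.8920

For an AR(p) model X_t = c + sum_i phi_i X_{t-i} + eps_t, the
one-step-ahead conditional mean is
  E[X_{t+1} | X_t, ...] = c + sum_i phi_i X_{t+1-i}.
Substitute known values:
  E[X_{t+1} | ...] = (-0.524) * (1) + (0.171) * (-8)
                   = -1.8920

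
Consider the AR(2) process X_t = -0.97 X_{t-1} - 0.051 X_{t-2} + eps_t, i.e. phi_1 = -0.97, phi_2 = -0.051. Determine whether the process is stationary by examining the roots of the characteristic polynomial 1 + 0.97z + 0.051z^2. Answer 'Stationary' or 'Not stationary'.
\text{Stationary}

The AR(p) characteristic polynomial is P(z) = 1 + 0.97z + 0.051z^2.
Stationarity requires all roots to lie outside the unit circle, i.e. |z| > 1 for every root.
Set 1 + (0.97) z + (0.051) z^2 = 0, i.e. a z^2 + b z + c = 0 with a = 0.051, b = 0.97, c = 1.
Discriminant D = b^2 - 4ac = (0.97)^2 - 4*(0.051)*1 = 0.9409 - (0.204) = 0.7369.
D >= 0, so the roots are real: z = (-b +/- sqrt(D)) / (2a) = (-0.97 +/- 0.858429) / (0.102).
  z_1 = (-0.97 + 0.858429) / (0.102) = -1.0938,   |z_1| = 1.0938.
  z_2 = (-0.97 - 0.858429) / (0.102) = -17.9258,   |z_2| = 17.9258.
Moduli of all roots: 1.0938, 17.9258.
All moduli strictly greater than 1? Yes.
Verdict: Stationary.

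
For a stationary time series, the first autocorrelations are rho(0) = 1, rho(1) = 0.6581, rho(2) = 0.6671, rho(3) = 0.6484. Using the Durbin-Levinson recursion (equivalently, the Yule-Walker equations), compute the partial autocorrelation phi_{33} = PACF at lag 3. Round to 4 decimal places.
\phi_{33} = 0.2529

The PACF at lag k is phi_{kk}, the last component of the solution
to the Yule-Walker system G_k phi = r_k where
  (G_k)_{ij} = rho(|i - j|), (r_k)_i = rho(i), i,j = 1..k.
Equivalently, Durbin-Levinson gives phi_{kk} iteratively:
  phi_{11} = rho(1)
  phi_{kk} = [rho(k) - sum_{j=1..k-1} phi_{k-1,j} rho(k-j)]
            / [1 - sum_{j=1..k-1} phi_{k-1,j} rho(j)],
  phi_{k,j} = phi_{k-1,j} - phi_{kk} phi_{k-1,k-j},  j = 1..k-1.
Step k = 1:
  phi_11 = rho(1) = 0.6581.
Step k = 2:
  phi_22 = [rho(2) - phi_11 rho(1)] / [1 - phi_11 rho(1)] = [0.6671 - (0.6581)(0.6581)] / [1 - (0.6581)(0.6581)]
         = 0.23400439 / 0.56690439 = 0.412776.
  Update: phi_21 = phi_11 - phi_22 phi_11 = 0.6581 - (0.412776)(0.6581) = 0.386452.
Step k = 3:
  phi_33 = [rho(3) - phi_21 rho(2) - phi_22 rho(1)] / [1 - phi_21 rho(1) - phi_22 rho(2)]
    numerator   = 0.6484 - (0.386452)(0.6671) - (0.412776)(0.6581) = 0.11894996
    denominator = 1 - (0.386452)(0.6581) - (0.412776)(0.6671) = 0.47031305
  phi_33 = 0.11894996 / 0.47031305 = 0.2529.
Therefore phi_{33} = 0.2529.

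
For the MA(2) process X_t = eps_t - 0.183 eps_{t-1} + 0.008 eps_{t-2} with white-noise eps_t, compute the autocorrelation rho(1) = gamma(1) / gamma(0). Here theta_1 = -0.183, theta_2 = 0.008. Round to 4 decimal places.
\rho(1) = -0.1785

For an MA(q) process with theta_0 = 1, the autocovariance is
  gamma(k) = sigma^2 * sum_{i=0..q-k} theta_i * theta_{i+k},
and rho(k) = gamma(k) / gamma(0). Sigma^2 cancels.
  numerator   = (1)*(-0.183) + (-0.183)*(0.008) = -0.184464.
  denominator = (1)^2 + (-0.183)^2 + (0.008)^2 = 1.033553.
  rho(1) = -0.184464 / 1.033553 = -0.1785.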